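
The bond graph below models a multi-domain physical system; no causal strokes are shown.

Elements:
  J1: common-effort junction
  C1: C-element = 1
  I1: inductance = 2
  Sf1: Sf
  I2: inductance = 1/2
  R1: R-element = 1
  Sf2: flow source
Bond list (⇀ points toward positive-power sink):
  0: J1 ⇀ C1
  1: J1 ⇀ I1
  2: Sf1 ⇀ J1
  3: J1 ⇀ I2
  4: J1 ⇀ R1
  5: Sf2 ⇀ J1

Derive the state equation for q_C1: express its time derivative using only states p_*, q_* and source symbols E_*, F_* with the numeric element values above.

dq_C1/dt = F_Sf1 + F_Sf2 - p_I1/2 - 2*p_I2 - q_C1

bond 2 |Sf1  (Sf1: flow source, stroke at near end)
bond 5 |Sf2  (Sf2 (Sf) sets flow on bond)
bond 0 |J1  (C1: C, integral causality)
bond 1 |I1  (J1: bond 0 brought effort, rest push out)
bond 3 |I2  (J1 effort already set via bond 0)
bond 4 |R1  (J1 effort already set via bond 0)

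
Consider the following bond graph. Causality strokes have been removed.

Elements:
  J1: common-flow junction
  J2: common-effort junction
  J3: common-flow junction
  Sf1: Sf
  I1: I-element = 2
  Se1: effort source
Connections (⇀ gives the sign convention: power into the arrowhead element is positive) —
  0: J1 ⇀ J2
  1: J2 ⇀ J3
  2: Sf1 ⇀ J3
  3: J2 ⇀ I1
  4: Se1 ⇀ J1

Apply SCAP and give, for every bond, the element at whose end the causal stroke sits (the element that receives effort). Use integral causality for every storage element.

#2 →Sf1  (Sf1 (Sf) sets flow on bond)
#4 →J1  (Se1 (Se) sets effort on bond)
#0 →J2  (J1 needs exactly one f-in)
#1 →J3  (J2: bond 0 brought effort, rest push out)
#3 →I1  (J2 effort already set via bond 0)

β0 →J2
β1 →J3
β2 →Sf1
β3 →I1
β4 →J1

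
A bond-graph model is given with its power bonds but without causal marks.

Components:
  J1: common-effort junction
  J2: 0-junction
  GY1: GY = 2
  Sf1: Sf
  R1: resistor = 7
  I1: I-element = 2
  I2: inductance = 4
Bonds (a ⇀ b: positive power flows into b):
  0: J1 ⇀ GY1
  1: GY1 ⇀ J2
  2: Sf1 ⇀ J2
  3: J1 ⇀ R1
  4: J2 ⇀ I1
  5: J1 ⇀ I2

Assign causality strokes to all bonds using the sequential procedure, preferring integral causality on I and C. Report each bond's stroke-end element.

β0 stroke→J1
β1 stroke→J2
β2 stroke→Sf1
β3 stroke→R1
β4 stroke→I1
β5 stroke→I2

bond 2 stroke→Sf1  (Sf1 (Sf) sets flow on bond)
bond 4 stroke→I1  (I1 outputs flow p/I1)
bond 1 stroke→J2  (closing 0-jn rule on J2)
bond 0 stroke→J1  (GY1 both-in/both-out from 1)
bond 3 stroke→R1  (J1 effort already set via bond 0)
bond 5 stroke→I2  (J1: bond 0 brought effort, rest push out)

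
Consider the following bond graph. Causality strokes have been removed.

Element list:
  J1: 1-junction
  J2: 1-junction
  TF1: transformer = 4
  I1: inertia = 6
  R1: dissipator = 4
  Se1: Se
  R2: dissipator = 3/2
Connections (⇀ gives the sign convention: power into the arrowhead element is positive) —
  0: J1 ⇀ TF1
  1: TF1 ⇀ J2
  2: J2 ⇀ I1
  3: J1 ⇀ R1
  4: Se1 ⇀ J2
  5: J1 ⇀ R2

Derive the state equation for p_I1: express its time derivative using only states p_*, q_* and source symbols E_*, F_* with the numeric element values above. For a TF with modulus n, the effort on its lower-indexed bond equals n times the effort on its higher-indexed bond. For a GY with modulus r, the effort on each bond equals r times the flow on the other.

dp_I1/dt = E_Se1 - 11*p_I1/192

β4 |J2  (Se1 (Se) sets effort on bond)
β2 |I1  (prefer integral on I1)
β1 |J2  (J2: bond 2 brought flow, rest push out)
β0 |TF1  (through TF1, causality passes straight; one stroke at TF1)
β3 |J1  (J1 flow already set via bond 0)
β5 |J1  (common-f at J1 fixed by 0)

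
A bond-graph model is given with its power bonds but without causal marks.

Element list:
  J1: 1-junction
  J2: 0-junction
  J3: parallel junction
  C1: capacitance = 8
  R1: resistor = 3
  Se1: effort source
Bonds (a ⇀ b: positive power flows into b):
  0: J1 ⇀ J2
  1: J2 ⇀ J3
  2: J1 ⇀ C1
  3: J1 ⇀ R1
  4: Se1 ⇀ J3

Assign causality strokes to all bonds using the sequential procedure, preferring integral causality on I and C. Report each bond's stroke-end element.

#0 |J1
#1 |J2
#2 |J1
#3 |R1
#4 |J3

bond 4 stroke→J3  (Se1: effort source, stroke at far end)
bond 1 stroke→J2  (J3 effort already set via bond 4)
bond 0 stroke→J1  (common-e at J2 fixed by 1)
bond 2 stroke→J1  (prefer integral on C1)
bond 3 stroke→R1  (only one flow-in slot at J1)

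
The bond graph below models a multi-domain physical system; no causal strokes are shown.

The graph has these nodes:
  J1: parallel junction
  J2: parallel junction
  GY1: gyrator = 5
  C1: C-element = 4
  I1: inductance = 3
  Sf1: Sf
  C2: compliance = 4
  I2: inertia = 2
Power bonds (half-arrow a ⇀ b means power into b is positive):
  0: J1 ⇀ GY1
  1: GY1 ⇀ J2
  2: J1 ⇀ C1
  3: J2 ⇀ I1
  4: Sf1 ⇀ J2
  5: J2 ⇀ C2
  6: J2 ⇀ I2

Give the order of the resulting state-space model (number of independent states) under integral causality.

4  (C1, C2, I1, I2 all integral)

#4 stroke→Sf1  (Sf1: flow source, stroke at near end)
#2 stroke→J1  (prefer integral on C1)
#0 stroke→GY1  (J1 effort already set via bond 2)
#1 stroke→GY1  (GY1: gyrator matches bond 0)
#3 stroke→I1  (prefer integral on I1)
#5 stroke→J2  (prefer integral on C2)
#6 stroke→I2  (0-jn J2 has e-setter on 5)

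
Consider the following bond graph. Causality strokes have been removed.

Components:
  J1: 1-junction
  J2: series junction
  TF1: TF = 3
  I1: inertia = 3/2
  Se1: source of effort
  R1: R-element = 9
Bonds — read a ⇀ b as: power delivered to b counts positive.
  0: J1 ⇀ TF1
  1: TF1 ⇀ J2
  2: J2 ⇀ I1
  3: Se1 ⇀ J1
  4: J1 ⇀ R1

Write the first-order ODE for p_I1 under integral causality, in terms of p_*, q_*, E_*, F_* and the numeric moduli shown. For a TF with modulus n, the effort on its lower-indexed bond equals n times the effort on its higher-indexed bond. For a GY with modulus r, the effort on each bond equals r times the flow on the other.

b3 stroke at J1  (Se1 (Se) sets effort on bond)
b2 stroke at I1  (I1: I, integral causality)
b1 stroke at J2  (J2: bond 2 brought flow, rest push out)
b0 stroke at TF1  (TF TF1: opposite of bond 1)
b4 stroke at J1  (J1: bond 0 brought flow, rest push out)

dp_I1/dt = E_Se1/3 - 2*p_I1/3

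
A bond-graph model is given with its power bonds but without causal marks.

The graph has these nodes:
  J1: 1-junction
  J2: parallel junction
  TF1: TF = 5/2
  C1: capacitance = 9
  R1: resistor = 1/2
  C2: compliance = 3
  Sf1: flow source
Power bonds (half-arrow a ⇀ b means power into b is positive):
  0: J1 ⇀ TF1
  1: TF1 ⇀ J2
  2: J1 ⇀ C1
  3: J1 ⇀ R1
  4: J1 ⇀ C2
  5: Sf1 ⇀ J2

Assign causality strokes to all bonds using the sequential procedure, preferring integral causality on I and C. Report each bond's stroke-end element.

#5 |Sf1  (Sf1 fixes flow; stroke at Sf1)
#1 |J2  (J2 needs exactly one e-in)
#0 |TF1  (TF1 one-in-one-out from 1)
#2 |J1  (1-jn J1 has f-setter on 0)
#3 |J1  (J1 flow already set via bond 0)
#4 |J1  (1-jn J1 has f-setter on 0)

β0 |TF1
β1 |J2
β2 |J1
β3 |J1
β4 |J1
β5 |Sf1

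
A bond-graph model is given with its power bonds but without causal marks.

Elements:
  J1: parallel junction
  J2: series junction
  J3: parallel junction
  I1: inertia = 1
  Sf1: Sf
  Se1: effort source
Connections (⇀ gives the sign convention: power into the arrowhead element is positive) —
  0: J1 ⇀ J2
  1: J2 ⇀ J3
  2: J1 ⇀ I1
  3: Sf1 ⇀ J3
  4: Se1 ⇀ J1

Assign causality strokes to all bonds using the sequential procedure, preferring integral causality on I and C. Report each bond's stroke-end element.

#0 stroke→J2
#1 stroke→J3
#2 stroke→I1
#3 stroke→Sf1
#4 stroke→J1

b3 →Sf1  (source Sf1 imposes f)
b4 →J1  (Se1: effort source, stroke at far end)
b0 →J2  (J1 effort already set via bond 4)
b2 →I1  (common-e at J1 fixed by 4)
b1 →J3  (J2 needs exactly one f-in)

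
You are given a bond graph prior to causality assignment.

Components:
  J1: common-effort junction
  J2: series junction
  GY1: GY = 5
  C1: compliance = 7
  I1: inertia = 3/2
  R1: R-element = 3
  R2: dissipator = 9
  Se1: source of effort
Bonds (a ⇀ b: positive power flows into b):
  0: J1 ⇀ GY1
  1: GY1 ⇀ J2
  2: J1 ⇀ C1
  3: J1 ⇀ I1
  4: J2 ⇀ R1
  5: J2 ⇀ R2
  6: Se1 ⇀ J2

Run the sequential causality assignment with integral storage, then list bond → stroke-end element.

bond 6 stroke→J2  (Se1 (Se) sets effort on bond)
bond 2 stroke→J1  (C1 outputs effort q/C1)
bond 0 stroke→GY1  (J1: bond 2 brought effort, rest push out)
bond 3 stroke→I1  (0-jn J1 has e-setter on 2)
bond 1 stroke→GY1  (through GY1, causality inverts; strokes same side of GY1)
bond 4 stroke→J2  (J2 flow already set via bond 1)
bond 5 stroke→J2  (J2: bond 1 brought flow, rest push out)

bond 0 stroke at GY1
bond 1 stroke at GY1
bond 2 stroke at J1
bond 3 stroke at I1
bond 4 stroke at J2
bond 5 stroke at J2
bond 6 stroke at J2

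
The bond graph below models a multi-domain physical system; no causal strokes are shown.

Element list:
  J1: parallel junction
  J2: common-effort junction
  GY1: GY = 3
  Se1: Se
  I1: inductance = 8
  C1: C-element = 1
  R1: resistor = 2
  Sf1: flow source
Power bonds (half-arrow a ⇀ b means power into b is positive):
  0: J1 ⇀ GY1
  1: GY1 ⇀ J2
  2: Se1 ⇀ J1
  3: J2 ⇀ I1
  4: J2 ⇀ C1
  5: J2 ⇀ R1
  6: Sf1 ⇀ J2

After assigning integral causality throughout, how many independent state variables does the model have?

bond 2 |J1  (Se1: effort source, stroke at far end)
bond 6 |Sf1  (Sf1: flow source, stroke at near end)
bond 0 |GY1  (J1 effort already set via bond 2)
bond 1 |GY1  (GY1 both-in/both-out from 0)
bond 3 |I1  (prefer integral on I1)
bond 4 |J2  (prefer integral on C1)
bond 5 |R1  (common-e at J2 fixed by 4)

2  (C1, I1 all integral)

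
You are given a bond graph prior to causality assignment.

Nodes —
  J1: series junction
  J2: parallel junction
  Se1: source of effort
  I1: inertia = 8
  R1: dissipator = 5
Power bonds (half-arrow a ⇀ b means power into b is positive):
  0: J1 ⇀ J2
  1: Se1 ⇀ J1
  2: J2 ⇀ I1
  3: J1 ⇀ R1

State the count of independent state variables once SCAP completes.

1  (I1 all integral)

β1 stroke→J1  (source Se1 imposes e)
β2 stroke→I1  (prefer integral on I1)
β0 stroke→J2  (J2 needs exactly one e-in)
β3 stroke→J1  (J1 flow already set via bond 0)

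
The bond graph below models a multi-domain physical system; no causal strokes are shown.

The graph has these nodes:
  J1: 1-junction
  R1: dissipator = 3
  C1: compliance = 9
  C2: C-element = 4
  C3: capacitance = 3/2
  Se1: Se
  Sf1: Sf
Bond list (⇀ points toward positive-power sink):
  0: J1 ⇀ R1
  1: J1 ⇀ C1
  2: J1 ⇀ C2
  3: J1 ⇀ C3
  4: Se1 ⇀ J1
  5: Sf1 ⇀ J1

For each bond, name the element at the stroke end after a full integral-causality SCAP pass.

#0 stroke at J1
#1 stroke at J1
#2 stroke at J1
#3 stroke at J1
#4 stroke at J1
#5 stroke at Sf1

β4 |J1  (Se1 fixes effort; stroke away)
β5 |Sf1  (source Sf1 imposes f)
β0 |J1  (J1 flow already set via bond 5)
β1 |J1  (1-jn J1 has f-setter on 5)
β2 |J1  (J1: bond 5 brought flow, rest push out)
β3 |J1  (J1: bond 5 brought flow, rest push out)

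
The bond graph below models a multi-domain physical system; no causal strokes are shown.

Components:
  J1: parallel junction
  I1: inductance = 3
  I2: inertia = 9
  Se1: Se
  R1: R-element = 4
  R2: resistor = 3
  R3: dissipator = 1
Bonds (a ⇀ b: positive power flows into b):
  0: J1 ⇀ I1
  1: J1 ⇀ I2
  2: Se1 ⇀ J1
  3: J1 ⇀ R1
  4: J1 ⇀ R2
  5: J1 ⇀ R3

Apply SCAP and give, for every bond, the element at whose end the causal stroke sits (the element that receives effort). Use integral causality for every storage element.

b0 |I1
b1 |I2
b2 |J1
b3 |R1
b4 |R2
b5 |R3

#2 stroke→J1  (source Se1 imposes e)
#0 stroke→I1  (J1 effort already set via bond 2)
#1 stroke→I2  (J1 effort already set via bond 2)
#3 stroke→R1  (0-jn J1 has e-setter on 2)
#4 stroke→R2  (J1: bond 2 brought effort, rest push out)
#5 stroke→R3  (0-jn J1 has e-setter on 2)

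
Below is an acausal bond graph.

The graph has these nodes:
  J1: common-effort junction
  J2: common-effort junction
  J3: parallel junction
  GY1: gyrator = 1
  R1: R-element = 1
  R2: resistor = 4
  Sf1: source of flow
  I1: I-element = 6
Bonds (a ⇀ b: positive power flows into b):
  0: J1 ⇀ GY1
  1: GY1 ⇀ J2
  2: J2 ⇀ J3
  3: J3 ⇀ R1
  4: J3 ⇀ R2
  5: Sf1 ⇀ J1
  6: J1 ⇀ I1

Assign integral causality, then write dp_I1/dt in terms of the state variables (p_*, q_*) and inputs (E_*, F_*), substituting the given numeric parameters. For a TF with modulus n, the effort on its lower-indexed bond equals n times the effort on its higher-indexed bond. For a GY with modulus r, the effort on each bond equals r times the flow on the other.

dp_I1/dt = 5*F_Sf1/4 - 5*p_I1/24

b5 |Sf1  (Sf1 (Sf) sets flow on bond)
b6 |I1  (I1 integral (f out))
b0 |J1  (J1: last free bond brings effort in)
b1 |J2  (through GY1, causality inverts; strokes same side of GY1)
b2 |J3  (common-e at J2 fixed by 1)
b3 |R1  (common-e at J3 fixed by 2)
b4 |R2  (J3 effort already set via bond 2)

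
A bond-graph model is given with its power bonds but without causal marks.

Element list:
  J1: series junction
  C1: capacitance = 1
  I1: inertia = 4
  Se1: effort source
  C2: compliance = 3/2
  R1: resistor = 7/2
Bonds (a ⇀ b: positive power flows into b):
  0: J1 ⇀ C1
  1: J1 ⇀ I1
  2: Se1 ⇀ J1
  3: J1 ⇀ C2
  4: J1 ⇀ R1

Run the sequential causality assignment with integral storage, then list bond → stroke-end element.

bond 0 stroke at J1
bond 1 stroke at I1
bond 2 stroke at J1
bond 3 stroke at J1
bond 4 stroke at J1

b2 |J1  (Se1 (Se) sets effort on bond)
b0 |J1  (C1 outputs effort q/C1)
b1 |I1  (I1 outputs flow p/I1)
b3 |J1  (J1: bond 1 brought flow, rest push out)
b4 |J1  (J1: bond 1 brought flow, rest push out)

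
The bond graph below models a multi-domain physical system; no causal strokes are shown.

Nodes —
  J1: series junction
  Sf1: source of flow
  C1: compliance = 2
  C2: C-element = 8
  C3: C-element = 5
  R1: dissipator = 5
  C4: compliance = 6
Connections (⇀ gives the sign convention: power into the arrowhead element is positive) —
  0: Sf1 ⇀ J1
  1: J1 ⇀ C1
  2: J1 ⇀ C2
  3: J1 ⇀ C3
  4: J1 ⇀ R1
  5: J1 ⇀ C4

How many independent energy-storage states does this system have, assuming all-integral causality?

4  (C1, C2, C3, C4 all integral)

β0 |Sf1  (Sf1: flow source, stroke at near end)
β1 |J1  (1-jn J1 has f-setter on 0)
β2 |J1  (1-jn J1 has f-setter on 0)
β3 |J1  (common-f at J1 fixed by 0)
β4 |J1  (1-jn J1 has f-setter on 0)
β5 |J1  (J1: bond 0 brought flow, rest push out)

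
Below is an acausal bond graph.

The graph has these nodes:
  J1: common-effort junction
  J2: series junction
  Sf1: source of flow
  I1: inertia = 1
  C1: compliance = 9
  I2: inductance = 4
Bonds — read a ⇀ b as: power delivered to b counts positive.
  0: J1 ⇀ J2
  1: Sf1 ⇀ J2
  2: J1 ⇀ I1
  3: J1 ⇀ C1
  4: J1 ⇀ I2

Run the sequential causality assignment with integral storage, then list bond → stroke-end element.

bond 0 |J2
bond 1 |Sf1
bond 2 |I1
bond 3 |J1
bond 4 |I2

bond 1 stroke→Sf1  (Sf1: flow source, stroke at near end)
bond 0 stroke→J2  (J2 flow already set via bond 1)
bond 2 stroke→I1  (I1: I, integral causality)
bond 3 stroke→J1  (C1: C, integral causality)
bond 4 stroke→I2  (J1 effort already set via bond 3)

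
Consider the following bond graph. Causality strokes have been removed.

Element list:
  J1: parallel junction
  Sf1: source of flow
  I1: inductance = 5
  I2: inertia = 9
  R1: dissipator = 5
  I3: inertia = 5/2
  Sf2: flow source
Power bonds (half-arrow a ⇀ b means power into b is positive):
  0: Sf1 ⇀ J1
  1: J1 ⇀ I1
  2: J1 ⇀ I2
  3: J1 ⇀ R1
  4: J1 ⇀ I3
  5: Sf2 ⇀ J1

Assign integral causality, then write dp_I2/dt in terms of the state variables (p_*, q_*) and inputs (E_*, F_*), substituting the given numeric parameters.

dp_I2/dt = 5*F_Sf1 + 5*F_Sf2 - p_I1 - 5*p_I2/9 - 2*p_I3

#0 →Sf1  (Sf1: flow source, stroke at near end)
#5 →Sf2  (Sf2 fixes flow; stroke at Sf2)
#1 →I1  (prefer integral on I1)
#2 →I2  (prefer integral on I2)
#4 →I3  (I3 integral (f out))
#3 →J1  (only one effort-in slot at J1)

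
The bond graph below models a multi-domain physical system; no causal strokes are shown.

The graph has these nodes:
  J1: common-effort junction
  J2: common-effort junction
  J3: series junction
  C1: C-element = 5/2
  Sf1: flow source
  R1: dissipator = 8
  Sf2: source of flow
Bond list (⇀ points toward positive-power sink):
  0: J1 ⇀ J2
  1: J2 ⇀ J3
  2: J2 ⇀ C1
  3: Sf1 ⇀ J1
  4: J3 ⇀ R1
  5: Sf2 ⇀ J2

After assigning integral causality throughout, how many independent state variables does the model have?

1  (C1 all integral)

bond 3 stroke→Sf1  (Sf1 (Sf) sets flow on bond)
bond 5 stroke→Sf2  (Sf2 (Sf) sets flow on bond)
bond 0 stroke→J1  (J1: last free bond brings effort in)
bond 2 stroke→J2  (C1: C, integral causality)
bond 1 stroke→J3  (J2 effort already set via bond 2)
bond 4 stroke→R1  (closing 1-jn rule on J3)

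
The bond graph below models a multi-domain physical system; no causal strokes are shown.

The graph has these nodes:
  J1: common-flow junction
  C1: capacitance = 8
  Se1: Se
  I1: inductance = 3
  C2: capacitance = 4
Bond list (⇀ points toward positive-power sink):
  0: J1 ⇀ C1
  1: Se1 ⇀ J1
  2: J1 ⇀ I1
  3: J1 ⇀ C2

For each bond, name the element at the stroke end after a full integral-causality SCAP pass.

β1 →J1  (source Se1 imposes e)
β0 →J1  (C1: C, integral causality)
β2 →I1  (prefer integral on I1)
β3 →J1  (J1 flow already set via bond 2)

bond 0 |J1
bond 1 |J1
bond 2 |I1
bond 3 |J1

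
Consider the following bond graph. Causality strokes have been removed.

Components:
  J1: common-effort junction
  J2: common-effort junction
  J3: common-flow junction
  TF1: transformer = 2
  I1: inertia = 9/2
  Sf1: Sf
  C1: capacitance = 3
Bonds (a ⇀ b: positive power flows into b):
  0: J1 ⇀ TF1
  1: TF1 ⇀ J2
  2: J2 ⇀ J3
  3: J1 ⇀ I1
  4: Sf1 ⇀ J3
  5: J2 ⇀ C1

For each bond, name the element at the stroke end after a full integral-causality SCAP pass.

bond 4 stroke→Sf1  (Sf1: flow source, stroke at near end)
bond 2 stroke→J3  (J3: bond 4 brought flow, rest push out)
bond 3 stroke→I1  (I1 integral (f out))
bond 0 stroke→J1  (J1: last free bond brings effort in)
bond 1 stroke→TF1  (TF TF1: opposite of bond 0)
bond 5 stroke→J2  (J2 needs exactly one e-in)

b0 →J1
b1 →TF1
b2 →J3
b3 →I1
b4 →Sf1
b5 →J2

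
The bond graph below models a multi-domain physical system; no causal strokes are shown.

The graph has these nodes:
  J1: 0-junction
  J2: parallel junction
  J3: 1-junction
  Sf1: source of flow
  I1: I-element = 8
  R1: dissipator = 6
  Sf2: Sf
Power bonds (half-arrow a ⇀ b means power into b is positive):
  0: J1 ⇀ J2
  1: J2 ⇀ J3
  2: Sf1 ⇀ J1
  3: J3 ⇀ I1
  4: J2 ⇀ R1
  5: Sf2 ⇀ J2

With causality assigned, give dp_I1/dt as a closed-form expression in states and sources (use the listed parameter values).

b2 →Sf1  (source Sf1 imposes f)
b5 →Sf2  (Sf2: flow source, stroke at near end)
b0 →J1  (closing 0-jn rule on J1)
b3 →I1  (I1 integral (f out))
b1 →J3  (J3 flow already set via bond 3)
b4 →J2  (J2: last free bond brings effort in)

dp_I1/dt = 6*F_Sf1 + 6*F_Sf2 - 3*p_I1/4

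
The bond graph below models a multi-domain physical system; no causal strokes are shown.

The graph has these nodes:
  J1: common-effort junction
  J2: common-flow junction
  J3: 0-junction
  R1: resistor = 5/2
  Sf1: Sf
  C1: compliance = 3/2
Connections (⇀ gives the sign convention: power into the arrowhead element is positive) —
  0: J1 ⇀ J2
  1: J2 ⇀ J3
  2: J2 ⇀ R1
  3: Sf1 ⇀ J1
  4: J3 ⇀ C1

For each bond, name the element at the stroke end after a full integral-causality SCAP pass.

β0 stroke→J1
β1 stroke→J2
β2 stroke→J2
β3 stroke→Sf1
β4 stroke→J3

b3 stroke at Sf1  (Sf1 fixes flow; stroke at Sf1)
b0 stroke at J1  (J1 needs exactly one e-in)
b1 stroke at J2  (J2: bond 0 brought flow, rest push out)
b2 stroke at J2  (J2: bond 0 brought flow, rest push out)
b4 stroke at J3  (J3 needs exactly one e-in)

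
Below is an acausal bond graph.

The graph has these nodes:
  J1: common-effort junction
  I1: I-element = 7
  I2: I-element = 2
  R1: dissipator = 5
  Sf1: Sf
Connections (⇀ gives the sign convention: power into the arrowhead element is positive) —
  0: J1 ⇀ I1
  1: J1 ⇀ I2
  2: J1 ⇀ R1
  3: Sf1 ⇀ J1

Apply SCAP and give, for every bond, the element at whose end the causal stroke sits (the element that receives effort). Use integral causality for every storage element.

bond 3 →Sf1  (Sf1 (Sf) sets flow on bond)
bond 0 →I1  (prefer integral on I1)
bond 1 →I2  (I2 integral (f out))
bond 2 →J1  (only one effort-in slot at J1)

bond 0 |I1
bond 1 |I2
bond 2 |J1
bond 3 |Sf1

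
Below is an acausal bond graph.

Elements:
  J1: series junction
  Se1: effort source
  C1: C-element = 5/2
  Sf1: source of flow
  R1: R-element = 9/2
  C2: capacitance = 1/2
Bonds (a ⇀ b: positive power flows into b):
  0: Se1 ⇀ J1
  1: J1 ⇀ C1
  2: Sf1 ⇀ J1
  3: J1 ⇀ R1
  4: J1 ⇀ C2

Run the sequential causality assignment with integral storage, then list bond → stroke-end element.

b0 |J1
b1 |J1
b2 |Sf1
b3 |J1
b4 |J1

β0 |J1  (source Se1 imposes e)
β2 |Sf1  (Sf1 (Sf) sets flow on bond)
β1 |J1  (1-jn J1 has f-setter on 2)
β3 |J1  (1-jn J1 has f-setter on 2)
β4 |J1  (J1: bond 2 brought flow, rest push out)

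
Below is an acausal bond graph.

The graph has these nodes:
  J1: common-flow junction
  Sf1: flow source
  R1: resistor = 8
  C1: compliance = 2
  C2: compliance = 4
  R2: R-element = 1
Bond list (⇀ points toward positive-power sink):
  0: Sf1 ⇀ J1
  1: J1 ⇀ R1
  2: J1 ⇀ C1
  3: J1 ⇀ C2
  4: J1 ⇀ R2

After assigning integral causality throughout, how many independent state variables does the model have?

β0 →Sf1  (Sf1 fixes flow; stroke at Sf1)
β1 →J1  (1-jn J1 has f-setter on 0)
β2 →J1  (common-f at J1 fixed by 0)
β3 →J1  (J1: bond 0 brought flow, rest push out)
β4 →J1  (common-f at J1 fixed by 0)

2  (C1, C2 all integral)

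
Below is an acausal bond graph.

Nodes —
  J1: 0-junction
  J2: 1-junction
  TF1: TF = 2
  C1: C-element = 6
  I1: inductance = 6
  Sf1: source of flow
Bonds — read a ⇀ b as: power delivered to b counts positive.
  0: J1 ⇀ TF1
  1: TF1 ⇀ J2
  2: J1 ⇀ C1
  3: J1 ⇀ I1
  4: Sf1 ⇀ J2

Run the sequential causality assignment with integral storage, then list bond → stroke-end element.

bond 0 →TF1
bond 1 →J2
bond 2 →J1
bond 3 →I1
bond 4 →Sf1

β4 |Sf1  (source Sf1 imposes f)
β1 |J2  (common-f at J2 fixed by 4)
β0 |TF1  (through TF1, causality passes straight; one stroke at TF1)
β2 |J1  (C1 integral (e out))
β3 |I1  (common-e at J1 fixed by 2)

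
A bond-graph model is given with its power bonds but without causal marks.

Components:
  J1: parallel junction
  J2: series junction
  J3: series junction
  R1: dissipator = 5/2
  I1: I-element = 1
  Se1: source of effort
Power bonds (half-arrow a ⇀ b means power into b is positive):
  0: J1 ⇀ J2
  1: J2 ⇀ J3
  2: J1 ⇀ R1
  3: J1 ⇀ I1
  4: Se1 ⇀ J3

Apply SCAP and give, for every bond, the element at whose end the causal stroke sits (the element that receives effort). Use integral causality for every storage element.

#4 stroke→J3  (source Se1 imposes e)
#1 stroke→J2  (closing 1-jn rule on J3)
#0 stroke→J1  (J2: last free bond brings flow in)
#2 stroke→R1  (common-e at J1 fixed by 0)
#3 stroke→I1  (0-jn J1 has e-setter on 0)

bond 0 →J1
bond 1 →J2
bond 2 →R1
bond 3 →I1
bond 4 →J3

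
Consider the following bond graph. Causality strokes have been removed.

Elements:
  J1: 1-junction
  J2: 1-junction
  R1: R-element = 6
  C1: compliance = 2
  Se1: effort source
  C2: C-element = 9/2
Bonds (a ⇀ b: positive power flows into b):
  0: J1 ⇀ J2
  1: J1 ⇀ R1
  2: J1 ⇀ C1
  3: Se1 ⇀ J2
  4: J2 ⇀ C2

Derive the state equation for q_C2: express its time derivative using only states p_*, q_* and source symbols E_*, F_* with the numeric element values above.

#3 →J2  (source Se1 imposes e)
#2 →J1  (C1 integral (e out))
#4 →J2  (C2 outputs effort q/C2)
#0 →J1  (only one flow-in slot at J2)
#1 →R1  (only one flow-in slot at J1)

dq_C2/dt = E_Se1/6 - q_C1/12 - q_C2/27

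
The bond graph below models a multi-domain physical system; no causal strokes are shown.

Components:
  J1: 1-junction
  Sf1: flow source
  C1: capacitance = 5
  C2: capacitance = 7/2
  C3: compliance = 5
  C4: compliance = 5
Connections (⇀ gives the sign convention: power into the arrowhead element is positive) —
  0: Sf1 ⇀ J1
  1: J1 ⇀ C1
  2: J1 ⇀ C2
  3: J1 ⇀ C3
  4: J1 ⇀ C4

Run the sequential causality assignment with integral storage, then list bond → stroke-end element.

#0 stroke→Sf1  (Sf1: flow source, stroke at near end)
#1 stroke→J1  (common-f at J1 fixed by 0)
#2 stroke→J1  (J1 flow already set via bond 0)
#3 stroke→J1  (J1: bond 0 brought flow, rest push out)
#4 stroke→J1  (J1 flow already set via bond 0)

b0 →Sf1
b1 →J1
b2 →J1
b3 →J1
b4 →J1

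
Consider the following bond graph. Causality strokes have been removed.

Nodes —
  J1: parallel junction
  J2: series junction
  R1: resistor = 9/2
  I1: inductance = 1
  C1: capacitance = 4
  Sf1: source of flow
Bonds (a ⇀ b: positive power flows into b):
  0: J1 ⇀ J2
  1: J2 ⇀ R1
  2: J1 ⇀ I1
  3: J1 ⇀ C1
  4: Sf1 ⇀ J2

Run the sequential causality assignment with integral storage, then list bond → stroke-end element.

#0 stroke at J2
#1 stroke at J2
#2 stroke at I1
#3 stroke at J1
#4 stroke at Sf1

#4 stroke→Sf1  (Sf1: flow source, stroke at near end)
#0 stroke→J2  (J2: bond 4 brought flow, rest push out)
#1 stroke→J2  (1-jn J2 has f-setter on 4)
#2 stroke→I1  (I1 integral (f out))
#3 stroke→J1  (J1 needs exactly one e-in)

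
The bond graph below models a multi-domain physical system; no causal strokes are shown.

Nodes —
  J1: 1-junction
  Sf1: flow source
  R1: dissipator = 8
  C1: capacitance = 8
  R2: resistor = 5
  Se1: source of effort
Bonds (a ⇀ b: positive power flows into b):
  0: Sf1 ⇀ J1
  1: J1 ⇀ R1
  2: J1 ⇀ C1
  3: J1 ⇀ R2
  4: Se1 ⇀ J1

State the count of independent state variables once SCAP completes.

1  (C1 all integral)

b0 stroke at Sf1  (source Sf1 imposes f)
b4 stroke at J1  (Se1 fixes effort; stroke away)
b1 stroke at J1  (1-jn J1 has f-setter on 0)
b2 stroke at J1  (common-f at J1 fixed by 0)
b3 stroke at J1  (common-f at J1 fixed by 0)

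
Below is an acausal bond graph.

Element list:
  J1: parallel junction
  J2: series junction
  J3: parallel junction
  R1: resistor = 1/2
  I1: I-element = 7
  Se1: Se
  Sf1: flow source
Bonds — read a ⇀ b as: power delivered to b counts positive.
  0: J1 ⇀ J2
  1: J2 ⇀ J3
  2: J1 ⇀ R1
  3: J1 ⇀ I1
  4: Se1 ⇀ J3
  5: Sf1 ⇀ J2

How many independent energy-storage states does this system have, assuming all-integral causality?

1  (I1 all integral)

b4 stroke at J3  (Se1 (Se) sets effort on bond)
b5 stroke at Sf1  (source Sf1 imposes f)
b0 stroke at J2  (1-jn J2 has f-setter on 5)
b1 stroke at J2  (J2 flow already set via bond 5)
b3 stroke at I1  (prefer integral on I1)
b2 stroke at J1  (J1: last free bond brings effort in)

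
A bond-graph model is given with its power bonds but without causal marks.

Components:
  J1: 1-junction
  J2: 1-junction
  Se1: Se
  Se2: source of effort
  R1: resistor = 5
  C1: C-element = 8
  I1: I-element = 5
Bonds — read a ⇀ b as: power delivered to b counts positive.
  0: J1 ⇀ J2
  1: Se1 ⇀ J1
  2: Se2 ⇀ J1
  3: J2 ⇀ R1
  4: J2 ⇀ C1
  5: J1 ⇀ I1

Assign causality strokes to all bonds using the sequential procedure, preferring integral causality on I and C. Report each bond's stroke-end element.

bond 0 stroke→J1
bond 1 stroke→J1
bond 2 stroke→J1
bond 3 stroke→J2
bond 4 stroke→J2
bond 5 stroke→I1

b1 stroke at J1  (source Se1 imposes e)
b2 stroke at J1  (Se2 fixes effort; stroke away)
b4 stroke at J2  (C1 outputs effort q/C1)
b5 stroke at I1  (I1: I, integral causality)
b0 stroke at J1  (J1 flow already set via bond 5)
b3 stroke at J2  (J2: bond 0 brought flow, rest push out)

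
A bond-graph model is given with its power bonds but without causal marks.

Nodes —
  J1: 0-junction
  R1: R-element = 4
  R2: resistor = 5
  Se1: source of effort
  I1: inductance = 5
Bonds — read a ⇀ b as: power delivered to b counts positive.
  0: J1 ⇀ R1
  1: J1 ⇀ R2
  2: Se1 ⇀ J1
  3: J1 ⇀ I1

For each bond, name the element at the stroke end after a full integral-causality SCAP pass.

bond 0 |R1
bond 1 |R2
bond 2 |J1
bond 3 |I1

#2 stroke at J1  (source Se1 imposes e)
#0 stroke at R1  (J1 effort already set via bond 2)
#1 stroke at R2  (J1 effort already set via bond 2)
#3 stroke at I1  (J1 effort already set via bond 2)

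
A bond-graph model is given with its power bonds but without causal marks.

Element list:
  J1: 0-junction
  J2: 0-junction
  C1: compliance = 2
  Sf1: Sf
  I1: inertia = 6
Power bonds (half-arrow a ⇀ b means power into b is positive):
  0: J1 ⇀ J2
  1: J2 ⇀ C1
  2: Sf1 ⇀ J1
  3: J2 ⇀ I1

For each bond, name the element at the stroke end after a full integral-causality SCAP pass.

b0 |J1
b1 |J2
b2 |Sf1
b3 |I1

#2 stroke→Sf1  (Sf1 (Sf) sets flow on bond)
#0 stroke→J1  (J1: last free bond brings effort in)
#1 stroke→J2  (C1: C, integral causality)
#3 stroke→I1  (common-e at J2 fixed by 1)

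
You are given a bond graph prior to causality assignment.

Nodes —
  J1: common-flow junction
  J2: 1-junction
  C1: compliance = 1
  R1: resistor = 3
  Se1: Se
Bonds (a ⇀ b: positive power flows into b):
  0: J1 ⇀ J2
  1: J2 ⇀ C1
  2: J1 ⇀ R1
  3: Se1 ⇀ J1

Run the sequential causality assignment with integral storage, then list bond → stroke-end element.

#0 stroke at J1
#1 stroke at J2
#2 stroke at R1
#3 stroke at J1

b3 stroke at J1  (Se1 fixes effort; stroke away)
b1 stroke at J2  (C1 outputs effort q/C1)
b0 stroke at J1  (closing 1-jn rule on J2)
b2 stroke at R1  (J1 needs exactly one f-in)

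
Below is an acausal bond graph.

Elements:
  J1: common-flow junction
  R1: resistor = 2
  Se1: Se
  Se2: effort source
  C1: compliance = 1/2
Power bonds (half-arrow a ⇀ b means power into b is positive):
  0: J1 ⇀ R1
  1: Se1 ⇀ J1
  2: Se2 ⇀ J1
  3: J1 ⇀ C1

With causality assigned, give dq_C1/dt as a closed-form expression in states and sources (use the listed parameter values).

β1 |J1  (Se1 fixes effort; stroke away)
β2 |J1  (Se2: effort source, stroke at far end)
β3 |J1  (C1 outputs effort q/C1)
β0 |R1  (J1 needs exactly one f-in)

dq_C1/dt = E_Se1/2 + E_Se2/2 - q_C1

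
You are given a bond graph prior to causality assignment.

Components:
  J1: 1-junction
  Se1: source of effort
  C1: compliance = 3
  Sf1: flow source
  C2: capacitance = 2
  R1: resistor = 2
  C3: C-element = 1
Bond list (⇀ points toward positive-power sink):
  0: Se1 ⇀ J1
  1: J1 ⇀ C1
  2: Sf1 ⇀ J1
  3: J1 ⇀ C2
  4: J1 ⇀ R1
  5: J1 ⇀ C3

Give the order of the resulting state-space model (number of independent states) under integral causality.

3  (C1, C2, C3 all integral)

β0 →J1  (Se1: effort source, stroke at far end)
β2 →Sf1  (Sf1 fixes flow; stroke at Sf1)
β1 →J1  (1-jn J1 has f-setter on 2)
β3 →J1  (common-f at J1 fixed by 2)
β4 →J1  (common-f at J1 fixed by 2)
β5 →J1  (J1 flow already set via bond 2)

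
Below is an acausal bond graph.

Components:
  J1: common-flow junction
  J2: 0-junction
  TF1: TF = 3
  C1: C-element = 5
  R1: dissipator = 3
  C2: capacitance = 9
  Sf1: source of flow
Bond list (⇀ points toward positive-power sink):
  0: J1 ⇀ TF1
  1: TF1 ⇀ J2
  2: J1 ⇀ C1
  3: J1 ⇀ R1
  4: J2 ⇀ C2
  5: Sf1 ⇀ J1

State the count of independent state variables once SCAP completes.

2  (C1, C2 all integral)

#5 |Sf1  (Sf1 (Sf) sets flow on bond)
#0 |J1  (J1 flow already set via bond 5)
#2 |J1  (J1 flow already set via bond 5)
#3 |J1  (common-f at J1 fixed by 5)
#1 |TF1  (TF TF1: opposite of bond 0)
#4 |J2  (J2: last free bond brings effort in)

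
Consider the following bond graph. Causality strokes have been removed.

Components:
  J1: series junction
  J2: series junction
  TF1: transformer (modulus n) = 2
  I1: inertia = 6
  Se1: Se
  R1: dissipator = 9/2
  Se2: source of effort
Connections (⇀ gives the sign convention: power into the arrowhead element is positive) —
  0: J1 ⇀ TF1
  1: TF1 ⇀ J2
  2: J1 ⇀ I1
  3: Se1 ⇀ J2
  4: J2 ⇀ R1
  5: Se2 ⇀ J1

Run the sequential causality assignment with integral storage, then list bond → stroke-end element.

#0 |J1
#1 |TF1
#2 |I1
#3 |J2
#4 |J2
#5 |J1

#3 stroke→J2  (source Se1 imposes e)
#5 stroke→J1  (Se2: effort source, stroke at far end)
#2 stroke→I1  (I1: I, integral causality)
#0 stroke→J1  (J1: bond 2 brought flow, rest push out)
#1 stroke→TF1  (through TF1, causality passes straight; one stroke at TF1)
#4 stroke→J2  (1-jn J2 has f-setter on 1)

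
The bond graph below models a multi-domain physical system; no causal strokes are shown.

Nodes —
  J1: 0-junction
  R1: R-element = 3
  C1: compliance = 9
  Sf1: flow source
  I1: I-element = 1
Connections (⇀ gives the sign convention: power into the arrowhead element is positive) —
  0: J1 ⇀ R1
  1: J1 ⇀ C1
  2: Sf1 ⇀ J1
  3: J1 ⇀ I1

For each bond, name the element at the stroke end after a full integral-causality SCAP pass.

β0 →R1
β1 →J1
β2 →Sf1
β3 →I1

bond 2 |Sf1  (Sf1 fixes flow; stroke at Sf1)
bond 1 |J1  (C1 outputs effort q/C1)
bond 0 |R1  (J1 effort already set via bond 1)
bond 3 |I1  (common-e at J1 fixed by 1)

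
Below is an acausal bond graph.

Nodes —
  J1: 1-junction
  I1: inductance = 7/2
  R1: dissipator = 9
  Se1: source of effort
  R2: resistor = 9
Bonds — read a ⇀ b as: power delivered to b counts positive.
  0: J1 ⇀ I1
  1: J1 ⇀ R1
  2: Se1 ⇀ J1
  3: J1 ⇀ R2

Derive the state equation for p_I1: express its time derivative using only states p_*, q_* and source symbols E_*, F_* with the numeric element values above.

dp_I1/dt = E_Se1 - 36*p_I1/7

b2 →J1  (source Se1 imposes e)
b0 →I1  (I1 outputs flow p/I1)
b1 →J1  (J1 flow already set via bond 0)
b3 →J1  (common-f at J1 fixed by 0)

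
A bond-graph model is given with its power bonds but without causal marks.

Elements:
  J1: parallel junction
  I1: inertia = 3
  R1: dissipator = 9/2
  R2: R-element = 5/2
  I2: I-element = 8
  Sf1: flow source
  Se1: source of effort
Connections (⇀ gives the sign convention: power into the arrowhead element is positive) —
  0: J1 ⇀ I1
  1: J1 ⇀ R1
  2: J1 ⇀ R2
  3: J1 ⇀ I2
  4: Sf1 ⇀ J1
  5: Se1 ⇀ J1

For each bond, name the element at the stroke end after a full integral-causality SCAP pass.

b4 stroke at Sf1  (Sf1 (Sf) sets flow on bond)
b5 stroke at J1  (Se1 fixes effort; stroke away)
b0 stroke at I1  (common-e at J1 fixed by 5)
b1 stroke at R1  (J1 effort already set via bond 5)
b2 stroke at R2  (J1: bond 5 brought effort, rest push out)
b3 stroke at I2  (common-e at J1 fixed by 5)

b0 stroke at I1
b1 stroke at R1
b2 stroke at R2
b3 stroke at I2
b4 stroke at Sf1
b5 stroke at J1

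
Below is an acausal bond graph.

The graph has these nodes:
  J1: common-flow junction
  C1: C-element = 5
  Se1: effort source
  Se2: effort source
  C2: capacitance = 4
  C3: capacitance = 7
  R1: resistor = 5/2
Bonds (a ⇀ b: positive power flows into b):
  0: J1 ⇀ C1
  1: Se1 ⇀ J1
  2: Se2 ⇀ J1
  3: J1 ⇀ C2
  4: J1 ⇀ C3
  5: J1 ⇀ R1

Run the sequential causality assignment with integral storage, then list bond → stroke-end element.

bond 1 →J1  (Se1 fixes effort; stroke away)
bond 2 →J1  (Se2 (Se) sets effort on bond)
bond 0 →J1  (prefer integral on C1)
bond 3 →J1  (C2 outputs effort q/C2)
bond 4 →J1  (prefer integral on C3)
bond 5 →R1  (J1 needs exactly one f-in)

#0 stroke→J1
#1 stroke→J1
#2 stroke→J1
#3 stroke→J1
#4 stroke→J1
#5 stroke→R1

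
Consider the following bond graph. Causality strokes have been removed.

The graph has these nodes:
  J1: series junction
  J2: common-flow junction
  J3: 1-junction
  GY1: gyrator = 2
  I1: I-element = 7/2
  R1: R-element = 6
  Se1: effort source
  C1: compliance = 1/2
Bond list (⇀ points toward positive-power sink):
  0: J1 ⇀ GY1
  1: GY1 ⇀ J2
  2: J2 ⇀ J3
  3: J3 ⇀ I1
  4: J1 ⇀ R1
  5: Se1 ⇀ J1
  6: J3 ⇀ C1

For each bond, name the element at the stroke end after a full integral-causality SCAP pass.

b5 →J1  (Se1 (Se) sets effort on bond)
b3 →I1  (I1 outputs flow p/I1)
b2 →J3  (1-jn J3 has f-setter on 3)
b6 →J3  (J3 flow already set via bond 3)
b1 →J2  (1-jn J2 has f-setter on 2)
b0 →J1  (GY1: gyrator matches bond 1)
b4 →R1  (only one flow-in slot at J1)

b0 stroke→J1
b1 stroke→J2
b2 stroke→J3
b3 stroke→I1
b4 stroke→R1
b5 stroke→J1
b6 stroke→J3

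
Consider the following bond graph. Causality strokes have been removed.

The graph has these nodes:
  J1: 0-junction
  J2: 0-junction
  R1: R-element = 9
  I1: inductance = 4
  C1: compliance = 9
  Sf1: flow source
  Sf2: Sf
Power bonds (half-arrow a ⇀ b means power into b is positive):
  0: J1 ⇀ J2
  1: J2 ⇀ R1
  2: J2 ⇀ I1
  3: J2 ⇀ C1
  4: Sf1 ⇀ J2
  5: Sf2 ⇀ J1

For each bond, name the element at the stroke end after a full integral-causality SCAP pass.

b0 →J1
b1 →R1
b2 →I1
b3 →J2
b4 →Sf1
b5 →Sf2

bond 4 stroke at Sf1  (Sf1 (Sf) sets flow on bond)
bond 5 stroke at Sf2  (Sf2 (Sf) sets flow on bond)
bond 0 stroke at J1  (J1: last free bond brings effort in)
bond 2 stroke at I1  (I1 integral (f out))
bond 3 stroke at J2  (prefer integral on C1)
bond 1 stroke at R1  (common-e at J2 fixed by 3)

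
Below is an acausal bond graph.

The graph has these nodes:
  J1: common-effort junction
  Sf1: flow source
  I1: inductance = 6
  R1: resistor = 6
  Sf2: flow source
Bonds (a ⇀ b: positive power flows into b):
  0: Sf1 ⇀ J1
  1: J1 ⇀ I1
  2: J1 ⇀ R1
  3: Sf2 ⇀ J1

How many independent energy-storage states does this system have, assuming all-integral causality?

1  (I1 all integral)

bond 0 stroke→Sf1  (Sf1: flow source, stroke at near end)
bond 3 stroke→Sf2  (Sf2 (Sf) sets flow on bond)
bond 1 stroke→I1  (I1 integral (f out))
bond 2 stroke→J1  (J1: last free bond brings effort in)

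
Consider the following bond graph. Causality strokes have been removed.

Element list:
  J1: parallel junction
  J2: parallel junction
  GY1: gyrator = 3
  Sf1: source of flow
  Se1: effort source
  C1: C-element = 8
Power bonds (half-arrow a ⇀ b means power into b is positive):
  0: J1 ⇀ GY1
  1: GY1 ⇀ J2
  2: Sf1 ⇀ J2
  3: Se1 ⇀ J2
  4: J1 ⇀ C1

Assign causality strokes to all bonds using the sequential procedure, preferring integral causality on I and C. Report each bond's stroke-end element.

b0 →GY1
b1 →GY1
b2 →Sf1
b3 →J2
b4 →J1

β2 →Sf1  (source Sf1 imposes f)
β3 →J2  (source Se1 imposes e)
β1 →GY1  (J2 effort already set via bond 3)
β0 →GY1  (through GY1, causality inverts; strokes same side of GY1)
β4 →J1  (only one effort-in slot at J1)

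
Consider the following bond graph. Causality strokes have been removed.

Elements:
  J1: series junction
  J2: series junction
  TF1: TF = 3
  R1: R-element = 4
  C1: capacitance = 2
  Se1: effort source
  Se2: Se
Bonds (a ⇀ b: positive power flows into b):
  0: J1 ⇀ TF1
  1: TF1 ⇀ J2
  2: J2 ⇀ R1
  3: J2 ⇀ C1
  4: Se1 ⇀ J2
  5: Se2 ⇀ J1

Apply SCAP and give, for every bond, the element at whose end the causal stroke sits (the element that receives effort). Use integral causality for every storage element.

bond 4 →J2  (Se1 fixes effort; stroke away)
bond 5 →J1  (source Se2 imposes e)
bond 0 →TF1  (J1 needs exactly one f-in)
bond 1 →J2  (TF1 one-in-one-out from 0)
bond 3 →J2  (C1: C, integral causality)
bond 2 →R1  (J2 needs exactly one f-in)

bond 0 stroke at TF1
bond 1 stroke at J2
bond 2 stroke at R1
bond 3 stroke at J2
bond 4 stroke at J2
bond 5 stroke at J1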